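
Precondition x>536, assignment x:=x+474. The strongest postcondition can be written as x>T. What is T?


Formula: sp(P, x:=E) = exists old_x. (x = E[old_x/x]) AND P[old_x/x] (old_x is the value of x before the assignment; eliminate old_x by solving x = E[old_x/x] for old_x)
Step 1: Precondition P: x>536, i.e. old_x > 536
Step 2: Assignment gives x = old_x + 474, so old_x = x - 474
Step 3: Substitute into P: x - 474 > 536
Step 4: Simplify: x > 536+474 = 1010

1010


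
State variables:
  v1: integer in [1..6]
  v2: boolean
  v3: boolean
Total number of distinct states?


State space = product of domain sizes of all variables.
Domain sizes:
  v1 (integer in [1..6]): 6
  v2 (boolean): 2
  v3 (boolean): 2
Product = 6 * 2 * 2 = 24

24


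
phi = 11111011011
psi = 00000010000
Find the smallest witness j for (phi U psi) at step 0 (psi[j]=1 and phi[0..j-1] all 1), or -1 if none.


(phi U psi) at 0: need smallest j with psi[j]=1 and phi[i]=1 for all i in [0,j).
Scan from step 0:
  step 0: phi=1, psi=0 -> continue
  step 1: phi=1, psi=0 -> continue
  step 2: phi=1, psi=0 -> continue
  step 3: phi=1, psi=0 -> continue
  step 5: phi=0 -> phi-prefix broken from here
  step 6: psi=1 but phi already failed -> not a witness
  end of trace: no witness -> -1
Witness step = -1

-1


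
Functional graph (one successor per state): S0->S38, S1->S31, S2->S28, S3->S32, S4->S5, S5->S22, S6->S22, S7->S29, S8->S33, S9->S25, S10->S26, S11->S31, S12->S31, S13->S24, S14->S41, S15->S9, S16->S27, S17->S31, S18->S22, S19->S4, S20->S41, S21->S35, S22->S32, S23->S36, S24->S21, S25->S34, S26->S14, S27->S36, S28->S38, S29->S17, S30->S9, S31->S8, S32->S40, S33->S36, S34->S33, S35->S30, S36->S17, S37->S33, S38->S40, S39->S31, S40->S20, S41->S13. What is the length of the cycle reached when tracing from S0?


Trace from S0 until a state repeats:
  S0 -> S38 -> S40 -> S20 -> S41 -> S13 -> S24 -> S21 -> S35 -> S30 -> S9 -> S25 -> S34 -> S33 -> S36 -> S17 -> S31 -> S8 -> S33
S33 first seen at step 13, revisited at step 18.
Cycle length = 18 - 13 = 5

5


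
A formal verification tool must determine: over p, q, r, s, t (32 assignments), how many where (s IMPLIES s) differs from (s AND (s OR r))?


F1 = (s IMPLIES s)
F2 = (s AND (s OR r))
Evaluate both on each of 32 rows (bits = p,q,r,s,t):
  row 0 [00000]: F1=1 F2=0 (differ) -> 1
  row 1 [00001]: F1=1 F2=0 (differ) -> 1
  row 2 [00010]: F1=1 F2=1 -> 0
  row 3 [00011]: F1=1 F2=1 -> 0
  row 4 [00100]: F1=1 F2=0 (differ) -> 1
  row 5 [00101]: F1=1 F2=0 (differ) -> 1
  row 6 [00110]: F1=1 F2=1 -> 0
  row 7 [00111]: F1=1 F2=1 -> 0
  row 8 [01000]: F1=1 F2=0 (differ) -> 1
  row 9 [01001]: F1=1 F2=0 (differ) -> 1
  row 10 [01010]: F1=1 F2=1 -> 0
  row 11 [01011]: F1=1 F2=1 -> 0
  row 12 [01100]: F1=1 F2=0 (differ) -> 1
  row 13 [01101]: F1=1 F2=0 (differ) -> 1
  row 14 [01110]: F1=1 F2=1 -> 0
  row 15 [01111]: F1=1 F2=1 -> 0
  row 16 [10000]: F1=1 F2=0 (differ) -> 1
  row 17 [10001]: F1=1 F2=0 (differ) -> 1
  row 18 [10010]: F1=1 F2=1 -> 0
  row 19 [10011]: F1=1 F2=1 -> 0
  row 20 [10100]: F1=1 F2=0 (differ) -> 1
  row 21 [10101]: F1=1 F2=0 (differ) -> 1
  row 22 [10110]: F1=1 F2=1 -> 0
  row 23 [10111]: F1=1 F2=1 -> 0
  row 24 [11000]: F1=1 F2=0 (differ) -> 1
  row 25 [11001]: F1=1 F2=0 (differ) -> 1
  row 26 [11010]: F1=1 F2=1 -> 0
  row 27 [11011]: F1=1 F2=1 -> 0
  row 28 [11100]: F1=1 F2=0 (differ) -> 1
  row 29 [11101]: F1=1 F2=0 (differ) -> 1
  row 30 [11110]: F1=1 F2=1 -> 0
  row 31 [11111]: F1=1 F2=1 -> 0
Full result column, 8 rows per line (p,q fixed per line; r,s,t runs 000..111 left to right):
  rows 0-7 [p,q=00]: 11001100  (ones: 4)
  rows 8-15 [p,q=01]: 11001100  (ones: 4)
  rows 16-23 [p,q=10]: 11001100  (ones: 4)
  rows 24-31 [p,q=11]: 11001100  (ones: 4)
Disagreements = 4+4+4+4 = 16

16


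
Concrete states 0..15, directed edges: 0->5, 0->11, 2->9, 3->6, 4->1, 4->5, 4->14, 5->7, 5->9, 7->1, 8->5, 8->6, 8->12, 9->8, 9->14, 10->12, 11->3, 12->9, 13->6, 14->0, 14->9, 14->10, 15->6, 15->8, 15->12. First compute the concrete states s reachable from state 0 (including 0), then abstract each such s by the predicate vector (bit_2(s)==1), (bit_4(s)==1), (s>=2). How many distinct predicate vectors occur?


BFS from 0:
Concrete reachable: {0, 1, 3, 5, 6, 7, 8, 9, 10, 11, 12, 14}
Abstract via predicates (bit_2(s)==1), (bit_4(s)==1), (s>=2):
  (0,0,0) <- {0, 1}
  (0,0,1) <- {3, 8, 9, 10, 11}
  (1,0,1) <- {5, 6, 7, 12, 14}
Distinct abstract states = 3

3


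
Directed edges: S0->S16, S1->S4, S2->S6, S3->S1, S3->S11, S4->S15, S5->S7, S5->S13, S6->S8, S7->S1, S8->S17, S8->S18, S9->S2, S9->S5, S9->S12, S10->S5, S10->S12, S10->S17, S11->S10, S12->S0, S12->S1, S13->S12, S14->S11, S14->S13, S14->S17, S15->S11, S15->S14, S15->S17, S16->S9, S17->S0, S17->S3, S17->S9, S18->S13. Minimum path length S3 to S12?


BFS layer-by-layer from S3:
  dist 0: {S3}
  dist 1: {S1, S11}
  dist 2: {S4, S10}
  dist 3: {S5, S12, S15, S17}
  -> S12 reached at distance 3
Shortest path length = 3

3


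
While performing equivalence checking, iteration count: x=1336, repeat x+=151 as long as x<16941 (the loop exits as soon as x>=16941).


Step 1: x goes from 1336 toward 16941 by 151; the body runs while x<16941, so iterations = ceil((bound-start)/step)
Step 2: Distance=15605
Step 3: ceil(15605/151)=104

104


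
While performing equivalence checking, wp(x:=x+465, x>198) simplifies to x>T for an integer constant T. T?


Formula: wp(x:=E, P) = P[E/x] (substitute E for x in postcondition)
Step 1: Postcondition: x>198
Step 2: Substitute x+465 for x: x+465>198
Step 3: Solve for x: x > 198-465 = -267

-267


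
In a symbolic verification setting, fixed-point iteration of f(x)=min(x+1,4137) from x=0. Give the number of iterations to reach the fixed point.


Step 1: x=0, cap=4137, increment=1
Step 2: x grows by 1 each step until capped at 4137; fixed point is x=4137
Step 3: iterations = ceil(4137/1) = 4137

4137


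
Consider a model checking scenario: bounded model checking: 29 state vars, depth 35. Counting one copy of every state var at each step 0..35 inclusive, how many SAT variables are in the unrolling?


BMC unrolls to depth k, creating one copy of each state var for steps 0..k.
Step count = 35 + 1 = 36 (steps 0 through 35)
Vars per step = 29
Total = 29 * 36 = 1044

1044


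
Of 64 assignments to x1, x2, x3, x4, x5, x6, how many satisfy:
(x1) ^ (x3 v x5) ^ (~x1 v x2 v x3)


CNF with 3 clauses over 6 vars (64 assignments).
An assignment satisfies CNF iff every clause has >=1 true literal.
Check each row (bits = x1,x2,x3,x4,x5,x6; clause T/F shown):
  row 0 [000000]: clauses=FFT -> 0
  row 1 [000001]: clauses=FFT -> 0
  row 2 [000010]: clauses=FTT -> 0
  row 3 [000011]: clauses=FTT -> 0
  row 4 [000100]: clauses=FFT -> 0
  (every remaining row is evaluated the same way; all 64 results are listed next)
Full result column, 8 rows per line (x1,x2,x3 fixed per line; x4,x5,x6 runs 000..111 left to right):
  rows 0-7 [x1,x2,x3=000]: 00000000  (ones: 0)
  rows 8-15 [x1,x2,x3=001]: 00000000  (ones: 0)
  rows 16-23 [x1,x2,x3=010]: 00000000  (ones: 0)
  rows 24-31 [x1,x2,x3=011]: 00000000  (ones: 0)
  rows 32-39 [x1,x2,x3=100]: 00000000  (ones: 0)
  rows 40-47 [x1,x2,x3=101]: 11111111  (ones: 8)
  rows 48-55 [x1,x2,x3=110]: 00110011  (ones: 4)
  rows 56-63 [x1,x2,x3=111]: 11111111  (ones: 8)
Satisfying assignments = 0+0+0+0+0+8+4+8 = 20

20


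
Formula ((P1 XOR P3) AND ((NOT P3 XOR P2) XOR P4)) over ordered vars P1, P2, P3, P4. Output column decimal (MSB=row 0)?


Formula: ((P1 XOR P3) AND ((NOT P3 XOR P2) XOR P4)) over P1, P2, P3, P4 (16 rows)
Evaluate each row (bits = P1,P2,P3,P4, MSB first):
  row 0 [0000]: ((0 XOR 0) AND ((NOT 0 XOR 0) XOR 0)) -> 0
  row 1 [0001]: ((0 XOR 0) AND ((NOT 0 XOR 0) XOR 1)) -> 0
  row 2 [0010]: ((0 XOR 1) AND ((NOT 1 XOR 0) XOR 0)) -> 0
  row 3 [0011]: ((0 XOR 1) AND ((NOT 1 XOR 0) XOR 1)) -> 1
  row 4 [0100]: ((0 XOR 0) AND ((NOT 0 XOR 1) XOR 0)) -> 0
  row 5 [0101]: ((0 XOR 0) AND ((NOT 0 XOR 1) XOR 1)) -> 0
  row 6 [0110]: ((0 XOR 1) AND ((NOT 1 XOR 1) XOR 0)) -> 1
  row 7 [0111]: ((0 XOR 1) AND ((NOT 1 XOR 1) XOR 1)) -> 0
  row 8 [1000]: ((1 XOR 0) AND ((NOT 0 XOR 0) XOR 0)) -> 1
  row 9 [1001]: ((1 XOR 0) AND ((NOT 0 XOR 0) XOR 1)) -> 0
  row 10 [1010]: ((1 XOR 1) AND ((NOT 1 XOR 0) XOR 0)) -> 0
  row 11 [1011]: ((1 XOR 1) AND ((NOT 1 XOR 0) XOR 1)) -> 0
  row 12 [1100]: ((1 XOR 0) AND ((NOT 0 XOR 1) XOR 0)) -> 0
  row 13 [1101]: ((1 XOR 0) AND ((NOT 0 XOR 1) XOR 1)) -> 1
  row 14 [1110]: ((1 XOR 1) AND ((NOT 1 XOR 1) XOR 0)) -> 0
  row 15 [1111]: ((1 XOR 1) AND ((NOT 1 XOR 1) XOR 1)) -> 0
Full result column, 4 rows per line (P1,P2 fixed per line; P3,P4 runs 00..11 left to right):
  rows 0-3 [P1,P2=00]: 0001  = hex 1
  rows 4-7 [P1,P2=01]: 0010  = hex 2
  rows 8-11 [P1,P2=10]: 1000  = hex 8
  rows 12-15 [P1,P2=11]: 0100  = hex 4
Output column (row 0 .. row 15) = 0001001010000100
Output column grouped in 4s = 0001 0010 1000 0100 = 0x1284
Convert to decimal digit by digit (value = value*16 + digit):
  1 -> 1
  1*16 + 2 = 18
  18*16 + 8 = 296
  296*16 + 4 = 4740
Decimal = 4740

4740


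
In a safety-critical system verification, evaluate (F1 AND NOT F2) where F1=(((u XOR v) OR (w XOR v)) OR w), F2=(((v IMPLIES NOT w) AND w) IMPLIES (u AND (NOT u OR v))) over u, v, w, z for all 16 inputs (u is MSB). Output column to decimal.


F1 = (((u XOR v) OR (w XOR v)) OR w)
F2 = (((v IMPLIES NOT w) AND w) IMPLIES (u AND (NOT u OR v)))
Counterexample to F1=>F2 is where F1=1 and F2=0.
Evaluate each row (bits = u,v,w,z, MSB first):
  row 0 [0000]: F1=0 F2=1 -> F1&~F2 -> 0
  row 1 [0001]: F1=0 F2=1 -> F1&~F2 -> 0
  row 2 [0010]: F1=1 F2=0 -> F1&~F2 -> 1
  row 3 [0011]: F1=1 F2=0 -> F1&~F2 -> 1
  row 4 [0100]: F1=1 F2=1 -> F1&~F2 -> 0
  row 5 [0101]: F1=1 F2=1 -> F1&~F2 -> 0
  row 6 [0110]: F1=1 F2=1 -> F1&~F2 -> 0
  row 7 [0111]: F1=1 F2=1 -> F1&~F2 -> 0
  row 8 [1000]: F1=1 F2=1 -> F1&~F2 -> 0
  row 9 [1001]: F1=1 F2=1 -> F1&~F2 -> 0
  row 10 [1010]: F1=1 F2=0 -> F1&~F2 -> 1
  row 11 [1011]: F1=1 F2=0 -> F1&~F2 -> 1
  row 12 [1100]: F1=1 F2=1 -> F1&~F2 -> 0
  row 13 [1101]: F1=1 F2=1 -> F1&~F2 -> 0
  row 14 [1110]: F1=1 F2=1 -> F1&~F2 -> 0
  row 15 [1111]: F1=1 F2=1 -> F1&~F2 -> 0
Full result column, 4 rows per line (u,v fixed per line; w,z runs 00..11 left to right):
  rows 0-3 [u,v=00]: 0011  = hex 3
  rows 4-7 [u,v=01]: 0000  = hex 0
  rows 8-11 [u,v=10]: 0011  = hex 3
  rows 12-15 [u,v=11]: 0000  = hex 0
Counterexample vector (row 0 .. row 15) = 0011000000110000
Output column grouped in 4s = 0011 0000 0011 0000 = 0x3030
Convert to decimal digit by digit (value = value*16 + digit):
  3 -> 3
  3*16 + 0 = 48
  48*16 + 3 = 771
  771*16 + 0 = 12336
Decimal = 12336

12336


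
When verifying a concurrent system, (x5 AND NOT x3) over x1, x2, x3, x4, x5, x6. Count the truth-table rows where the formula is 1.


Formula: (x5 AND NOT x3) over 6 vars (64 rows)
Evaluate each row (x1, x2, x3, x4, x5, x6 as bits, MSB first):
  row 0 [000000]: (0 AND NOT 0) -> 0
  row 1 [000001]: (0 AND NOT 0) -> 0
  row 2 [000010]: (1 AND NOT 0) -> 1
  row 3 [000011]: (1 AND NOT 0) -> 1
  row 4 [000100]: (0 AND NOT 0) -> 0
  (every remaining row is evaluated the same way; all 64 results are listed next)
Full result column, 8 rows per line (x1,x2,x3 fixed per line; x4,x5,x6 runs 000..111 left to right):
  rows 0-7 [x1,x2,x3=000]: 00110011  (ones: 4)
  rows 8-15 [x1,x2,x3=001]: 00000000  (ones: 0)
  rows 16-23 [x1,x2,x3=010]: 00110011  (ones: 4)
  rows 24-31 [x1,x2,x3=011]: 00000000  (ones: 0)
  rows 32-39 [x1,x2,x3=100]: 00110011  (ones: 4)
  rows 40-47 [x1,x2,x3=101]: 00000000  (ones: 0)
  rows 48-55 [x1,x2,x3=110]: 00110011  (ones: 4)
  rows 56-63 [x1,x2,x3=111]: 00000000  (ones: 0)
Count of 1-rows = 4+0+4+0+4+0+4+0 = 16

16


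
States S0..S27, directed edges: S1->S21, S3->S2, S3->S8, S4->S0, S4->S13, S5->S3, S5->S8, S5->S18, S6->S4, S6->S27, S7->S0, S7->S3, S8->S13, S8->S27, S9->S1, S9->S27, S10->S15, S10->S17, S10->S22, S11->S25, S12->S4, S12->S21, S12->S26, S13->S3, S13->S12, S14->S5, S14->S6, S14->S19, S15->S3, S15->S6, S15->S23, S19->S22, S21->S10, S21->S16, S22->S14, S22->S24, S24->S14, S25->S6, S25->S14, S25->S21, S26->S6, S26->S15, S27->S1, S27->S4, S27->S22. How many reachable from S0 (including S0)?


BFS from S0:
  layer 0: {S0}
Reachable set: {S0}
Count = 1

1


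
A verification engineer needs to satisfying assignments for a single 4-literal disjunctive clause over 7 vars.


Step 1: Total=2^7=128
Step 2: Unsat when all 4 false: 2^3=8
Step 3: Sat=128-8=120

120


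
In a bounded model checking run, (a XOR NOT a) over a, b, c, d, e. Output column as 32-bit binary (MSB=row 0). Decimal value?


Formula: (a XOR NOT a) over a, b, c, d, e (32 rows)
Evaluate each row (bits = a,b,c,d,e, MSB first):
  row 0 [00000]: (0 XOR NOT 0) -> 1
  row 1 [00001]: (0 XOR NOT 0) -> 1
  row 2 [00010]: (0 XOR NOT 0) -> 1
  row 3 [00011]: (0 XOR NOT 0) -> 1
  row 4 [00100]: (0 XOR NOT 0) -> 1
  row 5 [00101]: (0 XOR NOT 0) -> 1
  row 6 [00110]: (0 XOR NOT 0) -> 1
  row 7 [00111]: (0 XOR NOT 0) -> 1
  row 8 [01000]: (0 XOR NOT 0) -> 1
  row 9 [01001]: (0 XOR NOT 0) -> 1
  row 10 [01010]: (0 XOR NOT 0) -> 1
  row 11 [01011]: (0 XOR NOT 0) -> 1
  row 12 [01100]: (0 XOR NOT 0) -> 1
  row 13 [01101]: (0 XOR NOT 0) -> 1
  row 14 [01110]: (0 XOR NOT 0) -> 1
  row 15 [01111]: (0 XOR NOT 0) -> 1
  row 16 [10000]: (1 XOR NOT 1) -> 1
  row 17 [10001]: (1 XOR NOT 1) -> 1
  row 18 [10010]: (1 XOR NOT 1) -> 1
  row 19 [10011]: (1 XOR NOT 1) -> 1
  row 20 [10100]: (1 XOR NOT 1) -> 1
  row 21 [10101]: (1 XOR NOT 1) -> 1
  row 22 [10110]: (1 XOR NOT 1) -> 1
  row 23 [10111]: (1 XOR NOT 1) -> 1
  row 24 [11000]: (1 XOR NOT 1) -> 1
  row 25 [11001]: (1 XOR NOT 1) -> 1
  row 26 [11010]: (1 XOR NOT 1) -> 1
  row 27 [11011]: (1 XOR NOT 1) -> 1
  row 28 [11100]: (1 XOR NOT 1) -> 1
  row 29 [11101]: (1 XOR NOT 1) -> 1
  row 30 [11110]: (1 XOR NOT 1) -> 1
  row 31 [11111]: (1 XOR NOT 1) -> 1
Full result column, 4 rows per line (a,b,c fixed per line; d,e runs 00..11 left to right):
  rows 0-3 [a,b,c=000]: 1111  = hex F
  rows 4-7 [a,b,c=001]: 1111  = hex F
  rows 8-11 [a,b,c=010]: 1111  = hex F
  rows 12-15 [a,b,c=011]: 1111  = hex F
  rows 16-19 [a,b,c=100]: 1111  = hex F
  rows 20-23 [a,b,c=101]: 1111  = hex F
  rows 24-27 [a,b,c=110]: 1111  = hex F
  rows 28-31 [a,b,c=111]: 1111  = hex F
Output column (row 0 .. row 31) = 11111111111111111111111111111111
Output column grouped in 4s = 1111 1111 1111 1111 1111 1111 1111 1111 = 0xFFFFFFFF
Convert to decimal digit by digit (value = value*16 + digit):
  F -> 15
  15*16 + 15 (F) = 255
  255*16 + 15 (F) = 4095
  4095*16 + 15 (F) = 65535
  65535*16 + 15 (F) = 1048575
  1048575*16 + 15 (F) = 16777215
  16777215*16 + 15 (F) = 268435455
  268435455*16 + 15 (F) = 4294967295
Decimal = 4294967295

4294967295


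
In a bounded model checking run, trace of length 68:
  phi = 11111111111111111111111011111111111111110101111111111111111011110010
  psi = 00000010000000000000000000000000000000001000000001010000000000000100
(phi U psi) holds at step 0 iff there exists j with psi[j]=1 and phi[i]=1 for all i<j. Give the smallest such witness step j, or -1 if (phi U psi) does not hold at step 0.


(phi U psi) at 0: need smallest j with psi[j]=1 and phi[i]=1 for all i in [0,j).
Scan from step 0:
  step 0: phi=1, psi=0 -> continue
  step 1: phi=1, psi=0 -> continue
  step 2: phi=1, psi=0 -> continue
  step 3: phi=1, psi=0 -> continue
  step 6: psi=1 and phi held for [0,6) -> witness found
Witness step = 6

6


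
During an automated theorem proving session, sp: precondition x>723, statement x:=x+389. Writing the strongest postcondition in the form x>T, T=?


Formula: sp(P, x:=E) = exists old_x. (x = E[old_x/x]) AND P[old_x/x] (old_x is the value of x before the assignment; eliminate old_x by solving x = E[old_x/x] for old_x)
Step 1: Precondition P: x>723, i.e. old_x > 723
Step 2: Assignment gives x = old_x + 389, so old_x = x - 389
Step 3: Substitute into P: x - 389 > 723
Step 4: Simplify: x > 723+389 = 1112

1112


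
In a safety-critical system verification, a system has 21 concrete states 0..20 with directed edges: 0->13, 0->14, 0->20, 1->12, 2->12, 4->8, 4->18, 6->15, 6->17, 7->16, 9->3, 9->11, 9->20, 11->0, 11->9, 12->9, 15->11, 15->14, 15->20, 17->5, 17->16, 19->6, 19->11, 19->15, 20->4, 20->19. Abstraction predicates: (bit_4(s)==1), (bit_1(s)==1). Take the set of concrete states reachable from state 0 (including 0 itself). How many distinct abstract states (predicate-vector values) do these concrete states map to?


BFS from 0:
Concrete reachable: {0, 3, 4, 5, 6, 8, 9, 11, 13, 14, 15, 16, 17, 18, 19, 20}
Abstract via predicates (bit_4(s)==1), (bit_1(s)==1):
  (0,0) <- {0, 4, 5, 8, 9, 13}
  (0,1) <- {3, 6, 11, 14, 15}
  (1,0) <- {16, 17, 20}
  (1,1) <- {18, 19}
Distinct abstract states = 4

4


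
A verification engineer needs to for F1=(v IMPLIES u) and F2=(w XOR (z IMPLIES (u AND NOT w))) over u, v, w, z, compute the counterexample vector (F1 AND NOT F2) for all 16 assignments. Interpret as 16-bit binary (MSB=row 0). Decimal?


F1 = (v IMPLIES u)
F2 = (w XOR (z IMPLIES (u AND NOT w)))
Counterexample to F1=>F2 is where F1=1 and F2=0.
Evaluate each row (bits = u,v,w,z, MSB first):
  row 0 [0000]: F1=1 F2=1 -> F1&~F2 -> 0
  row 1 [0001]: F1=1 F2=0 -> F1&~F2 -> 1
  row 2 [0010]: F1=1 F2=0 -> F1&~F2 -> 1
  row 3 [0011]: F1=1 F2=1 -> F1&~F2 -> 0
  row 4 [0100]: F1=0 F2=1 -> F1&~F2 -> 0
  row 5 [0101]: F1=0 F2=0 -> F1&~F2 -> 0
  row 6 [0110]: F1=0 F2=0 -> F1&~F2 -> 0
  row 7 [0111]: F1=0 F2=1 -> F1&~F2 -> 0
  row 8 [1000]: F1=1 F2=1 -> F1&~F2 -> 0
  row 9 [1001]: F1=1 F2=1 -> F1&~F2 -> 0
  row 10 [1010]: F1=1 F2=0 -> F1&~F2 -> 1
  row 11 [1011]: F1=1 F2=1 -> F1&~F2 -> 0
  row 12 [1100]: F1=1 F2=1 -> F1&~F2 -> 0
  row 13 [1101]: F1=1 F2=1 -> F1&~F2 -> 0
  row 14 [1110]: F1=1 F2=0 -> F1&~F2 -> 1
  row 15 [1111]: F1=1 F2=1 -> F1&~F2 -> 0
Full result column, 4 rows per line (u,v fixed per line; w,z runs 00..11 left to right):
  rows 0-3 [u,v=00]: 0110  = hex 6
  rows 4-7 [u,v=01]: 0000  = hex 0
  rows 8-11 [u,v=10]: 0010  = hex 2
  rows 12-15 [u,v=11]: 0010  = hex 2
Counterexample vector (row 0 .. row 15) = 0110000000100010
Output column grouped in 4s = 0110 0000 0010 0010 = 0x6022
Convert to decimal digit by digit (value = value*16 + digit):
  6 -> 6
  6*16 + 0 = 96
  96*16 + 2 = 1538
  1538*16 + 2 = 24610
Decimal = 24610

24610


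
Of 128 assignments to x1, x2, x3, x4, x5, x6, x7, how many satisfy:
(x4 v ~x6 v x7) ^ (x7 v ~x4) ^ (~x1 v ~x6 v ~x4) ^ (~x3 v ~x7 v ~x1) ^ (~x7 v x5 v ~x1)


CNF with 5 clauses over 7 vars (128 assignments).
An assignment satisfies CNF iff every clause has >=1 true literal.
Check each row (bits = x1,x2,x3,x4,x5,x6,x7; clause T/F shown):
  row 0 [0000000]: clauses=TTTTT -> 1
  row 1 [0000001]: clauses=TTTTT -> 1
  row 2 [0000010]: clauses=FTTTT -> 0
  row 3 [0000011]: clauses=TTTTT -> 1
  row 4 [0000100]: clauses=TTTTT -> 1
  (every remaining row is evaluated the same way; all 128 results are listed next)
Full result column, 8 rows per line (x1,x2,x3,x4 fixed per line; x5,x6,x7 runs 000..111 left to right):
  rows 0-7 [x1,x2,x3,x4=0000]: 11011101  (ones: 6)
  rows 8-15 [x1,x2,x3,x4=0001]: 01010101  (ones: 4)
  rows 16-23 [x1,x2,x3,x4=0010]: 11011101  (ones: 6)
  rows 24-31 [x1,x2,x3,x4=0011]: 01010101  (ones: 4)
  rows 32-39 [x1,x2,x3,x4=0100]: 11011101  (ones: 6)
  rows 40-47 [x1,x2,x3,x4=0101]: 01010101  (ones: 4)
  rows 48-55 [x1,x2,x3,x4=0110]: 11011101  (ones: 6)
  rows 56-63 [x1,x2,x3,x4=0111]: 01010101  (ones: 4)
  rows 64-71 [x1,x2,x3,x4=1000]: 10001101  (ones: 4)
  rows 72-79 [x1,x2,x3,x4=1001]: 00000100  (ones: 1)
  rows 80-87 [x1,x2,x3,x4=1010]: 10001000  (ones: 2)
  rows 88-95 [x1,x2,x3,x4=1011]: 00000000  (ones: 0)
  rows 96-103 [x1,x2,x3,x4=1100]: 10001101  (ones: 4)
  rows 104-111 [x1,x2,x3,x4=1101]: 00000100  (ones: 1)
  rows 112-119 [x1,x2,x3,x4=1110]: 10001000  (ones: 2)
  rows 120-127 [x1,x2,x3,x4=1111]: 00000000  (ones: 0)
Satisfying assignments = 6+4+6+4+6+4+6+4+4+1+2+0+4+1+2+0 = 54

54


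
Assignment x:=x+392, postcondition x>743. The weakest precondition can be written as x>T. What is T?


Formula: wp(x:=E, P) = P[E/x] (substitute E for x in postcondition)
Step 1: Postcondition: x>743
Step 2: Substitute x+392 for x: x+392>743
Step 3: Solve for x: x > 743-392 = 351

351


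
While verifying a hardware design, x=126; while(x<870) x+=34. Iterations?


Step 1: x goes from 126 toward 870 by 34; the body runs while x<870, so iterations = ceil((bound-start)/step)
Step 2: Distance=744
Step 3: ceil(744/34)=22

22


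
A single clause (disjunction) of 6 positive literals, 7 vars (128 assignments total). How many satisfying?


Step 1: Total=2^7=128
Step 2: Unsat when all 6 false: 2^1=2
Step 3: Sat=128-2=126

126


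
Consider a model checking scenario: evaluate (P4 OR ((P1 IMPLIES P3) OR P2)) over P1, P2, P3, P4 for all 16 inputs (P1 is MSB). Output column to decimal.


Formula: (P4 OR ((P1 IMPLIES P3) OR P2)) over P1, P2, P3, P4 (16 rows)
Evaluate each row (bits = P1,P2,P3,P4, MSB first):
  row 0 [0000]: (0 OR ((0 IMPLIES 0) OR 0)) -> 1
  row 1 [0001]: (1 OR ((0 IMPLIES 0) OR 0)) -> 1
  row 2 [0010]: (0 OR ((0 IMPLIES 1) OR 0)) -> 1
  row 3 [0011]: (1 OR ((0 IMPLIES 1) OR 0)) -> 1
  row 4 [0100]: (0 OR ((0 IMPLIES 0) OR 1)) -> 1
  row 5 [0101]: (1 OR ((0 IMPLIES 0) OR 1)) -> 1
  row 6 [0110]: (0 OR ((0 IMPLIES 1) OR 1)) -> 1
  row 7 [0111]: (1 OR ((0 IMPLIES 1) OR 1)) -> 1
  row 8 [1000]: (0 OR ((1 IMPLIES 0) OR 0)) -> 0
  row 9 [1001]: (1 OR ((1 IMPLIES 0) OR 0)) -> 1
  row 10 [1010]: (0 OR ((1 IMPLIES 1) OR 0)) -> 1
  row 11 [1011]: (1 OR ((1 IMPLIES 1) OR 0)) -> 1
  row 12 [1100]: (0 OR ((1 IMPLIES 0) OR 1)) -> 1
  row 13 [1101]: (1 OR ((1 IMPLIES 0) OR 1)) -> 1
  row 14 [1110]: (0 OR ((1 IMPLIES 1) OR 1)) -> 1
  row 15 [1111]: (1 OR ((1 IMPLIES 1) OR 1)) -> 1
Full result column, 4 rows per line (P1,P2 fixed per line; P3,P4 runs 00..11 left to right):
  rows 0-3 [P1,P2=00]: 1111  = hex F
  rows 4-7 [P1,P2=01]: 1111  = hex F
  rows 8-11 [P1,P2=10]: 0111  = hex 7
  rows 12-15 [P1,P2=11]: 1111  = hex F
Output column (row 0 .. row 15) = 1111111101111111
Output column grouped in 4s = 1111 1111 0111 1111 = 0xFF7F
Convert to decimal digit by digit (value = value*16 + digit):
  F -> 15
  15*16 + 15 (F) = 255
  255*16 + 7 = 4087
  4087*16 + 15 (F) = 65407
Decimal = 65407

65407


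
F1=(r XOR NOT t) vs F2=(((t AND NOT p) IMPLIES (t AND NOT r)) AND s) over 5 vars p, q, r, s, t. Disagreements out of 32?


F1 = (r XOR NOT t)
F2 = (((t AND NOT p) IMPLIES (t AND NOT r)) AND s)
Evaluate both on each of 32 rows (bits = p,q,r,s,t):
  row 0 [00000]: F1=1 F2=0 (differ) -> 1
  row 1 [00001]: F1=0 F2=0 -> 0
  row 2 [00010]: F1=1 F2=1 -> 0
  row 3 [00011]: F1=0 F2=1 (differ) -> 1
  row 4 [00100]: F1=0 F2=0 -> 0
  row 5 [00101]: F1=1 F2=0 (differ) -> 1
  row 6 [00110]: F1=0 F2=1 (differ) -> 1
  row 7 [00111]: F1=1 F2=0 (differ) -> 1
  row 8 [01000]: F1=1 F2=0 (differ) -> 1
  row 9 [01001]: F1=0 F2=0 -> 0
  row 10 [01010]: F1=1 F2=1 -> 0
  row 11 [01011]: F1=0 F2=1 (differ) -> 1
  row 12 [01100]: F1=0 F2=0 -> 0
  row 13 [01101]: F1=1 F2=0 (differ) -> 1
  row 14 [01110]: F1=0 F2=1 (differ) -> 1
  row 15 [01111]: F1=1 F2=0 (differ) -> 1
  row 16 [10000]: F1=1 F2=0 (differ) -> 1
  row 17 [10001]: F1=0 F2=0 -> 0
  row 18 [10010]: F1=1 F2=1 -> 0
  row 19 [10011]: F1=0 F2=1 (differ) -> 1
  row 20 [10100]: F1=0 F2=0 -> 0
  row 21 [10101]: F1=1 F2=0 (differ) -> 1
  row 22 [10110]: F1=0 F2=1 (differ) -> 1
  row 23 [10111]: F1=1 F2=1 -> 0
  row 24 [11000]: F1=1 F2=0 (differ) -> 1
  row 25 [11001]: F1=0 F2=0 -> 0
  row 26 [11010]: F1=1 F2=1 -> 0
  row 27 [11011]: F1=0 F2=1 (differ) -> 1
  row 28 [11100]: F1=0 F2=0 -> 0
  row 29 [11101]: F1=1 F2=0 (differ) -> 1
  row 30 [11110]: F1=0 F2=1 (differ) -> 1
  row 31 [11111]: F1=1 F2=1 -> 0
Full result column, 8 rows per line (p,q fixed per line; r,s,t runs 000..111 left to right):
  rows 0-7 [p,q=00]: 10010111  (ones: 5)
  rows 8-15 [p,q=01]: 10010111  (ones: 5)
  rows 16-23 [p,q=10]: 10010110  (ones: 4)
  rows 24-31 [p,q=11]: 10010110  (ones: 4)
Disagreements = 5+5+4+4 = 18

18


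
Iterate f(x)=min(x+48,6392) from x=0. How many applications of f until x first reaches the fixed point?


Step 1: x=0, cap=6392, increment=48
Step 2: x grows by 48 each step until capped at 6392; fixed point is x=6392
Step 3: iterations = ceil(6392/48) = 134

134


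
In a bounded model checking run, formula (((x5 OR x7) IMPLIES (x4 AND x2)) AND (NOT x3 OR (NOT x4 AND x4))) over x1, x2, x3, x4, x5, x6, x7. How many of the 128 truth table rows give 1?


Formula: (((x5 OR x7) IMPLIES (x4 AND x2)) AND (NOT x3 OR (NOT x4 AND x4))) over 7 vars (128 rows)
Evaluate each row (x1, x2, x3, x4, x5, x6, x7 as bits, MSB first):
  row 0 [0000000]: (((0 OR 0) IMPLIES (0 AND 0)) AND (NOT 0 OR (NOT 0 AND 0))) -> 1
  row 1 [0000001]: (((0 OR 1) IMPLIES (0 AND 0)) AND (NOT 0 OR (NOT 0 AND 0))) -> 0
  row 2 [0000010]: (((0 OR 0) IMPLIES (0 AND 0)) AND (NOT 0 OR (NOT 0 AND 0))) -> 1
  row 3 [0000011]: (((0 OR 1) IMPLIES (0 AND 0)) AND (NOT 0 OR (NOT 0 AND 0))) -> 0
  row 4 [0000100]: (((1 OR 0) IMPLIES (0 AND 0)) AND (NOT 0 OR (NOT 0 AND 0))) -> 0
  (every remaining row is evaluated the same way; all 128 results are listed next)
Full result column, 8 rows per line (x1,x2,x3,x4 fixed per line; x5,x6,x7 runs 000..111 left to right):
  rows 0-7 [x1,x2,x3,x4=0000]: 10100000  (ones: 2)
  rows 8-15 [x1,x2,x3,x4=0001]: 10100000  (ones: 2)
  rows 16-23 [x1,x2,x3,x4=0010]: 00000000  (ones: 0)
  rows 24-31 [x1,x2,x3,x4=0011]: 00000000  (ones: 0)
  rows 32-39 [x1,x2,x3,x4=0100]: 10100000  (ones: 2)
  rows 40-47 [x1,x2,x3,x4=0101]: 11111111  (ones: 8)
  rows 48-55 [x1,x2,x3,x4=0110]: 00000000  (ones: 0)
  rows 56-63 [x1,x2,x3,x4=0111]: 00000000  (ones: 0)
  rows 64-71 [x1,x2,x3,x4=1000]: 10100000  (ones: 2)
  rows 72-79 [x1,x2,x3,x4=1001]: 10100000  (ones: 2)
  rows 80-87 [x1,x2,x3,x4=1010]: 00000000  (ones: 0)
  rows 88-95 [x1,x2,x3,x4=1011]: 00000000  (ones: 0)
  rows 96-103 [x1,x2,x3,x4=1100]: 10100000  (ones: 2)
  rows 104-111 [x1,x2,x3,x4=1101]: 11111111  (ones: 8)
  rows 112-119 [x1,x2,x3,x4=1110]: 00000000  (ones: 0)
  rows 120-127 [x1,x2,x3,x4=1111]: 00000000  (ones: 0)
Count of 1-rows = 2+2+0+0+2+8+0+0+2+2+0+0+2+8+0+0 = 28

28


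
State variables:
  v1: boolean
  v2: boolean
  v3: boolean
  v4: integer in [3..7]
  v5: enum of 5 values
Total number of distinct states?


State space = product of domain sizes of all variables.
Domain sizes:
  v1 (boolean): 2
  v2 (boolean): 2
  v3 (boolean): 2
  v4 (integer in [3..7]): 5
  v5 (enum of 5 values): 5
Product = 2 * 2 * 2 * 5 * 5 = 200

200


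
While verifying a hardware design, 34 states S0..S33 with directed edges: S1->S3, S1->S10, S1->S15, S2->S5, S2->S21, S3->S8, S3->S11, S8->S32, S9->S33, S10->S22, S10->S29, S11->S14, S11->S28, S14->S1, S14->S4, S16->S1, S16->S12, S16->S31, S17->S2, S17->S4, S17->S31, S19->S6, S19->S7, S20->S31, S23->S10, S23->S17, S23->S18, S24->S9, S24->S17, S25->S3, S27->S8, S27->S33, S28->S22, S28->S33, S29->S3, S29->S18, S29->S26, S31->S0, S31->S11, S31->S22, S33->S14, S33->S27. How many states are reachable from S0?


BFS from S0:
  layer 0: {S0}
Reachable set: {S0}
Count = 1

1


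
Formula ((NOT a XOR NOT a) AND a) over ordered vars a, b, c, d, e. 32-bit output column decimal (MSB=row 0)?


Formula: ((NOT a XOR NOT a) AND a) over a, b, c, d, e (32 rows)
Evaluate each row (bits = a,b,c,d,e, MSB first):
  row 0 [00000]: ((NOT 0 XOR NOT 0) AND 0) -> 0
  row 1 [00001]: ((NOT 0 XOR NOT 0) AND 0) -> 0
  row 2 [00010]: ((NOT 0 XOR NOT 0) AND 0) -> 0
  row 3 [00011]: ((NOT 0 XOR NOT 0) AND 0) -> 0
  row 4 [00100]: ((NOT 0 XOR NOT 0) AND 0) -> 0
  row 5 [00101]: ((NOT 0 XOR NOT 0) AND 0) -> 0
  row 6 [00110]: ((NOT 0 XOR NOT 0) AND 0) -> 0
  row 7 [00111]: ((NOT 0 XOR NOT 0) AND 0) -> 0
  row 8 [01000]: ((NOT 0 XOR NOT 0) AND 0) -> 0
  row 9 [01001]: ((NOT 0 XOR NOT 0) AND 0) -> 0
  row 10 [01010]: ((NOT 0 XOR NOT 0) AND 0) -> 0
  row 11 [01011]: ((NOT 0 XOR NOT 0) AND 0) -> 0
  row 12 [01100]: ((NOT 0 XOR NOT 0) AND 0) -> 0
  row 13 [01101]: ((NOT 0 XOR NOT 0) AND 0) -> 0
  row 14 [01110]: ((NOT 0 XOR NOT 0) AND 0) -> 0
  row 15 [01111]: ((NOT 0 XOR NOT 0) AND 0) -> 0
  row 16 [10000]: ((NOT 1 XOR NOT 1) AND 1) -> 0
  row 17 [10001]: ((NOT 1 XOR NOT 1) AND 1) -> 0
  row 18 [10010]: ((NOT 1 XOR NOT 1) AND 1) -> 0
  row 19 [10011]: ((NOT 1 XOR NOT 1) AND 1) -> 0
  row 20 [10100]: ((NOT 1 XOR NOT 1) AND 1) -> 0
  row 21 [10101]: ((NOT 1 XOR NOT 1) AND 1) -> 0
  row 22 [10110]: ((NOT 1 XOR NOT 1) AND 1) -> 0
  row 23 [10111]: ((NOT 1 XOR NOT 1) AND 1) -> 0
  row 24 [11000]: ((NOT 1 XOR NOT 1) AND 1) -> 0
  row 25 [11001]: ((NOT 1 XOR NOT 1) AND 1) -> 0
  row 26 [11010]: ((NOT 1 XOR NOT 1) AND 1) -> 0
  row 27 [11011]: ((NOT 1 XOR NOT 1) AND 1) -> 0
  row 28 [11100]: ((NOT 1 XOR NOT 1) AND 1) -> 0
  row 29 [11101]: ((NOT 1 XOR NOT 1) AND 1) -> 0
  row 30 [11110]: ((NOT 1 XOR NOT 1) AND 1) -> 0
  row 31 [11111]: ((NOT 1 XOR NOT 1) AND 1) -> 0
Full result column, 4 rows per line (a,b,c fixed per line; d,e runs 00..11 left to right):
  rows 0-3 [a,b,c=000]: 0000  = hex 0
  rows 4-7 [a,b,c=001]: 0000  = hex 0
  rows 8-11 [a,b,c=010]: 0000  = hex 0
  rows 12-15 [a,b,c=011]: 0000  = hex 0
  rows 16-19 [a,b,c=100]: 0000  = hex 0
  rows 20-23 [a,b,c=101]: 0000  = hex 0
  rows 24-27 [a,b,c=110]: 0000  = hex 0
  rows 28-31 [a,b,c=111]: 0000  = hex 0
Output column (row 0 .. row 31) = 00000000000000000000000000000000
Output column grouped in 4s = 0000 0000 0000 0000 0000 0000 0000 0000 = 0x00000000
Convert to decimal digit by digit (value = value*16 + digit):
  0 -> 0
  0*16 + 0 = 0
  0*16 + 0 = 0
  0*16 + 0 = 0
  0*16 + 0 = 0
  0*16 + 0 = 0
  0*16 + 0 = 0
  0*16 + 0 = 0
Decimal = 0

0


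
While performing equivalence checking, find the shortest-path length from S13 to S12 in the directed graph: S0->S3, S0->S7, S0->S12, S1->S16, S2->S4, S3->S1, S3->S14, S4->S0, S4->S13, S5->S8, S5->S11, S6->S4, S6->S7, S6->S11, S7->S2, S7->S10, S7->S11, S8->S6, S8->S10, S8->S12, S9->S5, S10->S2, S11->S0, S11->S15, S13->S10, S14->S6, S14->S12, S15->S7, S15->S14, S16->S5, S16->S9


BFS layer-by-layer from S13:
  dist 0: {S13}
  dist 1: {S10}
  dist 2: {S2}
  dist 3: {S4}
  dist 4: {S0}
  dist 5: {S3, S7, S12}
  -> S12 reached at distance 5
Shortest path length = 5

5


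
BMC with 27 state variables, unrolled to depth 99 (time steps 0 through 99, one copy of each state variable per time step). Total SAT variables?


BMC unrolls to depth k, creating one copy of each state var for steps 0..k.
Step count = 99 + 1 = 100 (steps 0 through 99)
Vars per step = 27
Total = 27 * 100 = 2700

2700


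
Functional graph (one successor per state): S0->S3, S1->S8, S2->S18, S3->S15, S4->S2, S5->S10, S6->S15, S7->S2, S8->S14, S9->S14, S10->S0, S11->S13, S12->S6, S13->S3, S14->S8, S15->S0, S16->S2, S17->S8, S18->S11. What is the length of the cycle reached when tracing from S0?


Trace from S0 until a state repeats:
  S0 -> S3 -> S15 -> S0
S0 first seen at step 0, revisited at step 3.
Cycle length = 3 - 0 = 3

3


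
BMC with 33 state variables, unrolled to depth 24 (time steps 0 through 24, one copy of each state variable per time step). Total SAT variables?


BMC unrolls to depth k, creating one copy of each state var for steps 0..k.
Step count = 24 + 1 = 25 (steps 0 through 24)
Vars per step = 33
Total = 33 * 25 = 825

825


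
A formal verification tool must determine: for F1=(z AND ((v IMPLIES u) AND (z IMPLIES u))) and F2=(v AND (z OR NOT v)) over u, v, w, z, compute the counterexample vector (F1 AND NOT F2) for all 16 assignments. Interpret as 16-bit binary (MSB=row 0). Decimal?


F1 = (z AND ((v IMPLIES u) AND (z IMPLIES u)))
F2 = (v AND (z OR NOT v))
Counterexample to F1=>F2 is where F1=1 and F2=0.
Evaluate each row (bits = u,v,w,z, MSB first):
  row 0 [0000]: F1=0 F2=0 -> F1&~F2 -> 0
  row 1 [0001]: F1=0 F2=0 -> F1&~F2 -> 0
  row 2 [0010]: F1=0 F2=0 -> F1&~F2 -> 0
  row 3 [0011]: F1=0 F2=0 -> F1&~F2 -> 0
  row 4 [0100]: F1=0 F2=0 -> F1&~F2 -> 0
  row 5 [0101]: F1=0 F2=1 -> F1&~F2 -> 0
  row 6 [0110]: F1=0 F2=0 -> F1&~F2 -> 0
  row 7 [0111]: F1=0 F2=1 -> F1&~F2 -> 0
  row 8 [1000]: F1=0 F2=0 -> F1&~F2 -> 0
  row 9 [1001]: F1=1 F2=0 -> F1&~F2 -> 1
  row 10 [1010]: F1=0 F2=0 -> F1&~F2 -> 0
  row 11 [1011]: F1=1 F2=0 -> F1&~F2 -> 1
  row 12 [1100]: F1=0 F2=0 -> F1&~F2 -> 0
  row 13 [1101]: F1=1 F2=1 -> F1&~F2 -> 0
  row 14 [1110]: F1=0 F2=0 -> F1&~F2 -> 0
  row 15 [1111]: F1=1 F2=1 -> F1&~F2 -> 0
Full result column, 4 rows per line (u,v fixed per line; w,z runs 00..11 left to right):
  rows 0-3 [u,v=00]: 0000  = hex 0
  rows 4-7 [u,v=01]: 0000  = hex 0
  rows 8-11 [u,v=10]: 0101  = hex 5
  rows 12-15 [u,v=11]: 0000  = hex 0
Counterexample vector (row 0 .. row 15) = 0000000001010000
Output column grouped in 4s = 0000 0000 0101 0000 = 0x0050
Convert to decimal digit by digit (value = value*16 + digit):
  0 -> 0
  0*16 + 0 = 0
  0*16 + 5 = 5
  5*16 + 0 = 80
Decimal = 80

80


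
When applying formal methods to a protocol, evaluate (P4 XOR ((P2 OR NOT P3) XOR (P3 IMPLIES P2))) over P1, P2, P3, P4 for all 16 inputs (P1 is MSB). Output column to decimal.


Formula: (P4 XOR ((P2 OR NOT P3) XOR (P3 IMPLIES P2))) over P1, P2, P3, P4 (16 rows)
Evaluate each row (bits = P1,P2,P3,P4, MSB first):
  row 0 [0000]: (0 XOR ((0 OR NOT 0) XOR (0 IMPLIES 0))) -> 0
  row 1 [0001]: (1 XOR ((0 OR NOT 0) XOR (0 IMPLIES 0))) -> 1
  row 2 [0010]: (0 XOR ((0 OR NOT 1) XOR (1 IMPLIES 0))) -> 0
  row 3 [0011]: (1 XOR ((0 OR NOT 1) XOR (1 IMPLIES 0))) -> 1
  row 4 [0100]: (0 XOR ((1 OR NOT 0) XOR (0 IMPLIES 1))) -> 0
  row 5 [0101]: (1 XOR ((1 OR NOT 0) XOR (0 IMPLIES 1))) -> 1
  row 6 [0110]: (0 XOR ((1 OR NOT 1) XOR (1 IMPLIES 1))) -> 0
  row 7 [0111]: (1 XOR ((1 OR NOT 1) XOR (1 IMPLIES 1))) -> 1
  row 8 [1000]: (0 XOR ((0 OR NOT 0) XOR (0 IMPLIES 0))) -> 0
  row 9 [1001]: (1 XOR ((0 OR NOT 0) XOR (0 IMPLIES 0))) -> 1
  row 10 [1010]: (0 XOR ((0 OR NOT 1) XOR (1 IMPLIES 0))) -> 0
  row 11 [1011]: (1 XOR ((0 OR NOT 1) XOR (1 IMPLIES 0))) -> 1
  row 12 [1100]: (0 XOR ((1 OR NOT 0) XOR (0 IMPLIES 1))) -> 0
  row 13 [1101]: (1 XOR ((1 OR NOT 0) XOR (0 IMPLIES 1))) -> 1
  row 14 [1110]: (0 XOR ((1 OR NOT 1) XOR (1 IMPLIES 1))) -> 0
  row 15 [1111]: (1 XOR ((1 OR NOT 1) XOR (1 IMPLIES 1))) -> 1
Full result column, 4 rows per line (P1,P2 fixed per line; P3,P4 runs 00..11 left to right):
  rows 0-3 [P1,P2=00]: 0101  = hex 5
  rows 4-7 [P1,P2=01]: 0101  = hex 5
  rows 8-11 [P1,P2=10]: 0101  = hex 5
  rows 12-15 [P1,P2=11]: 0101  = hex 5
Output column (row 0 .. row 15) = 0101010101010101
Output column grouped in 4s = 0101 0101 0101 0101 = 0x5555
Convert to decimal digit by digit (value = value*16 + digit):
  5 -> 5
  5*16 + 5 = 85
  85*16 + 5 = 1365
  1365*16 + 5 = 21845
Decimal = 21845

21845


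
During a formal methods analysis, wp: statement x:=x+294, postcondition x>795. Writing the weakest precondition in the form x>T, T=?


Formula: wp(x:=E, P) = P[E/x] (substitute E for x in postcondition)
Step 1: Postcondition: x>795
Step 2: Substitute x+294 for x: x+294>795
Step 3: Solve for x: x > 795-294 = 501

501


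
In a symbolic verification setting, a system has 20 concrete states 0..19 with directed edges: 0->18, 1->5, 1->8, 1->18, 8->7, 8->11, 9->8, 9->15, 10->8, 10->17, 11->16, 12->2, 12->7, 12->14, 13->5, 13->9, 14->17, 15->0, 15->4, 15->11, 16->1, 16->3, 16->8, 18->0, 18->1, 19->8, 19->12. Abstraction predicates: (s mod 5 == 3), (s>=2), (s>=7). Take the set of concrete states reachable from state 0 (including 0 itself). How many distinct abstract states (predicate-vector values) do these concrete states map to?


BFS from 0:
Concrete reachable: {0, 1, 3, 5, 7, 8, 11, 16, 18}
Abstract via predicates (s mod 5 == 3), (s>=2), (s>=7):
  (0,0,0) <- {0, 1}
  (0,1,0) <- {5}
  (0,1,1) <- {7, 11, 16}
  (1,1,0) <- {3}
  (1,1,1) <- {8, 18}
Distinct abstract states = 5

5


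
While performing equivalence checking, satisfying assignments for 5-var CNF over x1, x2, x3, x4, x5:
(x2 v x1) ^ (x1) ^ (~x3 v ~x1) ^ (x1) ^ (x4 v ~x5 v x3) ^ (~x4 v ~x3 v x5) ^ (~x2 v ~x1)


CNF with 7 clauses over 5 vars (32 assignments).
An assignment satisfies CNF iff every clause has >=1 true literal.
Check each row (bits = x1,x2,x3,x4,x5; clause T/F shown):
  row 0 [00000]: clauses=FFTFTTT -> 0
  row 1 [00001]: clauses=FFTFFTT -> 0
  row 2 [00010]: clauses=FFTFTTT -> 0
  row 3 [00011]: clauses=FFTFTTT -> 0
  row 4 [00100]: clauses=FFTFTTT -> 0
  row 5 [00101]: clauses=FFTFTTT -> 0
  row 6 [00110]: clauses=FFTFTFT -> 0
  row 7 [00111]: clauses=FFTFTTT -> 0
  row 8 [01000]: clauses=TFTFTTT -> 0
  row 9 [01001]: clauses=TFTFFTT -> 0
  row 10 [01010]: clauses=TFTFTTT -> 0
  row 11 [01011]: clauses=TFTFTTT -> 0
  row 12 [01100]: clauses=TFTFTTT -> 0
  row 13 [01101]: clauses=TFTFTTT -> 0
  row 14 [01110]: clauses=TFTFTFT -> 0
  row 15 [01111]: clauses=TFTFTTT -> 0
  row 16 [10000]: clauses=TTTTTTT -> 1
  row 17 [10001]: clauses=TTTTFTT -> 0
  row 18 [10010]: clauses=TTTTTTT -> 1
  row 19 [10011]: clauses=TTTTTTT -> 1
  row 20 [10100]: clauses=TTFTTTT -> 0
  row 21 [10101]: clauses=TTFTTTT -> 0
  row 22 [10110]: clauses=TTFTTFT -> 0
  row 23 [10111]: clauses=TTFTTTT -> 0
  row 24 [11000]: clauses=TTTTTTF -> 0
  row 25 [11001]: clauses=TTTTFTF -> 0
  row 26 [11010]: clauses=TTTTTTF -> 0
  row 27 [11011]: clauses=TTTTTTF -> 0
  row 28 [11100]: clauses=TTFTTTF -> 0
  row 29 [11101]: clauses=TTFTTTF -> 0
  row 30 [11110]: clauses=TTFTTFF -> 0
  row 31 [11111]: clauses=TTFTTTF -> 0
Full result column, 8 rows per line (x1,x2 fixed per line; x3,x4,x5 runs 000..111 left to right):
  rows 0-7 [x1,x2=00]: 00000000  (ones: 0)
  rows 8-15 [x1,x2=01]: 00000000  (ones: 0)
  rows 16-23 [x1,x2=10]: 10110000  (ones: 3)
  rows 24-31 [x1,x2=11]: 00000000  (ones: 0)
Satisfying assignments = 0+0+3+0 = 3

3


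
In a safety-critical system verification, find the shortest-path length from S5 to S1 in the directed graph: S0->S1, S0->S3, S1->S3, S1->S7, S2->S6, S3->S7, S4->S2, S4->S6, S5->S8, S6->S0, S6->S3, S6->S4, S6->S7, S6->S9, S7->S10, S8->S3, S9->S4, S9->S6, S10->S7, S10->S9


BFS layer-by-layer from S5:
  dist 0: {S5}
  dist 1: {S8}
  dist 2: {S3}
  dist 3: {S7}
  dist 4: {S10}
  dist 5: {S9}
  dist 6: {S4, S6}
  dist 7: {S0, S2}
  dist 8: {S1}
  -> S1 reached at distance 8
Shortest path length = 8

8


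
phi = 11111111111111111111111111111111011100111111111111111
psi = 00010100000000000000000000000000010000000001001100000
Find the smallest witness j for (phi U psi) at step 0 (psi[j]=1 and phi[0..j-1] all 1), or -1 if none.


(phi U psi) at 0: need smallest j with psi[j]=1 and phi[i]=1 for all i in [0,j).
Scan from step 0:
  step 0: phi=1, psi=0 -> continue
  step 1: phi=1, psi=0 -> continue
  step 2: phi=1, psi=0 -> continue
  step 3: psi=1 and phi held for [0,3) -> witness found
Witness step = 3

3


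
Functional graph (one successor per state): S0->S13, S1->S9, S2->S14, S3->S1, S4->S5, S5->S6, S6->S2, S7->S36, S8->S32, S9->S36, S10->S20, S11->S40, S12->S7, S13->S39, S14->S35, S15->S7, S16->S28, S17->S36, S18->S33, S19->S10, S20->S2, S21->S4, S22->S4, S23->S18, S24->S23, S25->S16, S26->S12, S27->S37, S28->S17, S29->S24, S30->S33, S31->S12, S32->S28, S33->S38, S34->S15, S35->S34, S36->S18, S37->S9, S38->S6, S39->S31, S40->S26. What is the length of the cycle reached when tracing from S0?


Trace from S0 until a state repeats:
  S0 -> S13 -> S39 -> S31 -> S12 -> S7 -> S36 -> S18 -> S33 -> S38 -> S6 -> S2 -> S14 -> S35 -> S34 -> S15 -> S7
S7 first seen at step 5, revisited at step 16.
Cycle length = 16 - 5 = 11

11


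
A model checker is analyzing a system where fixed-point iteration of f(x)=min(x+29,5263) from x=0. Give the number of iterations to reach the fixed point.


Step 1: x=0, cap=5263, increment=29
Step 2: x grows by 29 each step until capped at 5263; fixed point is x=5263
Step 3: iterations = ceil(5263/29) = 182

182


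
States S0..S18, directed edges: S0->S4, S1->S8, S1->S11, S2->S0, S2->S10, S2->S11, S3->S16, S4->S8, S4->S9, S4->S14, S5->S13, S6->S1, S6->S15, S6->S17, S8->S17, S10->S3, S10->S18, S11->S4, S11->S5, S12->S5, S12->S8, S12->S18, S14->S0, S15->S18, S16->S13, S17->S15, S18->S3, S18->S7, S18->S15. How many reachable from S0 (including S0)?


BFS from S0:
  layer 0: {S0}
  layer 1: {S4}
  layer 2: {S8, S9, S14}
  layer 3: {S17}
  layer 4: {S15}
  layer 5: {S18}
  layer 6: {S3, S7}
  layer 7: {S16}
  layer 8: {S13}
Reachable set: {S0, S3, S4, S7, S8, S9, S13, S14, S15, S16, S17, S18}
Count = 12

12
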